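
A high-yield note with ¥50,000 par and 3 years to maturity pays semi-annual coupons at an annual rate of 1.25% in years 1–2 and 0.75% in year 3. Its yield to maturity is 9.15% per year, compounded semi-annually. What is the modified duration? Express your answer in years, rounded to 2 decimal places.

Periodic yield y = 0.04575. First find Macaulay duration:
  t   CF        PV=CF/(1+0.04575)^t    t·PV
  1       312.50       298.8286       298.8286
  2       312.50       285.7553       571.5106
  3       312.50       273.2539       819.7618
  4       312.50       261.2995     1,045.1979
  5       187.50       149.9208       749.6040
  6    50,187.50    38,373.2270   230,239.3622
  Σ                 39,642.2851   233,724.2650
P = 39,642.2851; Macaulay duration = 233,724.2650 / 39,642.2851 = 5.89583 half-year periods = 2.94792 years.
Modified duration = D_Mac / (1 + y) = 2.94792 / 1.04575 = 2.81895 years.

2.82 years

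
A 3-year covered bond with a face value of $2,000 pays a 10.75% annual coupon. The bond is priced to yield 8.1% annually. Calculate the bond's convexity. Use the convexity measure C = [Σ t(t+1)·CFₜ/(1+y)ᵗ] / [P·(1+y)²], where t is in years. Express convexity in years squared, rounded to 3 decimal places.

9.030

With y = 0.081:
  t   CF        PV=CF/(1+0.081)^t    t·PV        t(t+1)·PV
  1       215.00       198.8899       198.8899         397.7798
  2       215.00       183.9870       367.9739       1,103.9218
  3     2,215.00     1,753.4632     5,260.3895      21,041.5581
  Σ                  2,136.3401     5,827.2534      22,543.2597
P = 2,136.3401.
Convexity = Σ t(t+1)·PV / [P·(1+y)²] = 22,543.2597 / (2,136.3401 × 1.168561) = 9.03015.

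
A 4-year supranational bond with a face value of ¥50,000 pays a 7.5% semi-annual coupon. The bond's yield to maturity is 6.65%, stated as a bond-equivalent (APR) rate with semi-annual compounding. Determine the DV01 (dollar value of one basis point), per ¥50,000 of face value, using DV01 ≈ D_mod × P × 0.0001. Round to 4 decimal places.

¥17.6193

Periodic yield y = 0.03325.
  t   CF        PV=CF/(1+0.03325)^t    t·PV
  1     1,875.00     1,814.6625     1,814.6625
  2     1,875.00     1,756.2666     3,512.5332
  3     1,875.00     1,699.7499     5,099.2498
  4     1,875.00     1,645.0519     6,580.2078
  5     1,875.00     1,592.1142     7,960.5708
  6     1,875.00     1,540.8799     9,245.2794
  7     1,875.00     1,491.2944    10,439.0605
  8    51,875.00    39,931.4240   319,451.3921
  Σ                 51,471.4434   364,102.9560
P = 51,471.4434; D_Mac = 7.07388 half-year periods = 3.53694 yrs; D_mod = 3.42312 yrs.
DV01 ≈ 3.42312 × 51,471.4434 × 0.0001 = 17.619306.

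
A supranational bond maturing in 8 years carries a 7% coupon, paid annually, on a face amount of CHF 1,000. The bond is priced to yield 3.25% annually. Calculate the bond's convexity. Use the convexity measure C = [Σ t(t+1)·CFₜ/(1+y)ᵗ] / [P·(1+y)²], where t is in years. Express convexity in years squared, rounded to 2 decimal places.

51.74

With y = 0.0325:
  t   CF        PV=CF/(1+0.0325)^t    t·PV        t(t+1)·PV
  1        70.00        67.7966        67.7966         135.5932
  2        70.00        65.6626       131.3252         393.9755
  3        70.00        63.5957       190.7871         763.1486
  4        70.00        61.5939       246.3757       1,231.8783
  5        70.00        59.6551       298.2756       1,789.6537
  6        70.00        57.7774       346.6641       2,426.6490
  7        70.00        55.9587       391.7109       3,133.6872
  8     1,070.00       828.4443     6,627.5541      59,647.9870
  Σ                  1,260.4843     8,300.4893      69,522.5724
P = 1,260.4843.
Convexity = Σ t(t+1)·PV / [P·(1+y)²] = 69,522.5724 / (1,260.4843 × 1.066056) = 51.73784.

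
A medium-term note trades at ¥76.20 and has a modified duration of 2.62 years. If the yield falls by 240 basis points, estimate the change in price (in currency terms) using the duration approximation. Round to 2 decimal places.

+¥4.79

Duration approximation: ΔP/P ≈ -D_mod · Δy = -2.62 × (-0.024) = +0.062880.
ΔP ≈ 76.20 × (+0.062880) = +4.791456.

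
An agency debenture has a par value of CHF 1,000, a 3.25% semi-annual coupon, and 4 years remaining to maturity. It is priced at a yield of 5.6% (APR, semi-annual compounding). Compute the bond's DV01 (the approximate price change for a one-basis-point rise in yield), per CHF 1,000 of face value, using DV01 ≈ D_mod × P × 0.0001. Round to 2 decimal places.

CHF 0.34

Periodic yield y = 0.028.
  t   CF        PV=CF/(1+0.028)^t    t·PV
  1        16.25        15.8074        15.8074
  2        16.25        15.3768        30.7537
  3        16.25        14.9580        44.8741
  4        16.25        14.5506        58.2024
  5        16.25        14.1543        70.7714
  6        16.25        13.7688        82.6125
  7        16.25        13.3937        93.7561
  8     1,016.25       814.8087     6,518.4694
  Σ                    916.8183     6,915.2469
P = 916.8183; D_Mac = 7.54266 half-year periods = 3.77133 yrs; D_mod = 3.66861 yrs.
DV01 ≈ 3.66861 × 916.8183 × 0.0001 = 0.336345.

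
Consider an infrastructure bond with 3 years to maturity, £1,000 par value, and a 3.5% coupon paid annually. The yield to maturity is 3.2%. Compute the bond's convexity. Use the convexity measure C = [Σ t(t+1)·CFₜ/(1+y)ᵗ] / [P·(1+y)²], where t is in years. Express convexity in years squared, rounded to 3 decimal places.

With y = 0.032:
  t   CF        PV=CF/(1+0.032)^t    t·PV        t(t+1)·PV
  1        35.00        33.9147        33.9147          67.8295
  2        35.00        32.8631        65.7262         197.1787
  3     1,035.00       941.6755     2,825.0264      11,300.1057
  Σ                  1,008.4533     2,924.6674      11,565.1138
P = 1,008.4533.
Convexity = Σ t(t+1)·PV / [P·(1+y)²] = 11,565.1138 / (1,008.4533 × 1.065024) = 10.76799.

10.768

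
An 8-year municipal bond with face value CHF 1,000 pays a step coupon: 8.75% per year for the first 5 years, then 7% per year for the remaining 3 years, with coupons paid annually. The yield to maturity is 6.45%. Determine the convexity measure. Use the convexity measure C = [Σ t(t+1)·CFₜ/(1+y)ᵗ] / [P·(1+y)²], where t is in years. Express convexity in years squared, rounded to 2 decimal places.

44.71

With y = 0.0645:
  t   CF        PV=CF/(1+0.0645)^t    t·PV        t(t+1)·PV
  1        87.50        82.1982        82.1982         164.3964
  2        87.50        77.2177       154.4354         463.3061
  3        87.50        72.5389       217.6167         870.4670
  4        87.50        68.1436       272.5746       1,362.8730
  5        87.50        64.0147       320.0735       1,920.4410
  6        70.00        48.1087       288.6525       2,020.5674
  7        70.00        45.1938       316.3563       2,530.8500
  8     1,070.00       648.9608     5,191.6862      46,725.1762
  Σ                  1,106.3764     6,843.5934      56,058.0771
P = 1,106.3764.
Convexity = Σ t(t+1)·PV / [P·(1+y)²] = 56,058.0771 / (1,106.3764 × 1.133160) = 44.71404.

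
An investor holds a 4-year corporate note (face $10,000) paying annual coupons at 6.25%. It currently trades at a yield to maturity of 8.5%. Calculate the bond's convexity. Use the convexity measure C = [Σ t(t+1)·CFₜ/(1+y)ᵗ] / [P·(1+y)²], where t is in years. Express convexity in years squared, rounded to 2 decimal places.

15.00

With y = 0.085:
  t   CF        PV=CF/(1+0.085)^t    t·PV        t(t+1)·PV
  1       625.00       576.0369       576.0369       1,152.0737
  2       625.00       530.9096     1,061.8191       3,185.4573
  3       625.00       489.3176     1,467.9527       5,871.8107
  4    10,625.00     7,666.7268    30,666.9071     153,334.5354
  Σ                  9,262.9908    33,772.7157     163,543.8772
P = 9,262.9908.
Convexity = Σ t(t+1)·PV / [P·(1+y)²] = 163,543.8772 / (9,262.9908 × 1.177225) = 14.99766.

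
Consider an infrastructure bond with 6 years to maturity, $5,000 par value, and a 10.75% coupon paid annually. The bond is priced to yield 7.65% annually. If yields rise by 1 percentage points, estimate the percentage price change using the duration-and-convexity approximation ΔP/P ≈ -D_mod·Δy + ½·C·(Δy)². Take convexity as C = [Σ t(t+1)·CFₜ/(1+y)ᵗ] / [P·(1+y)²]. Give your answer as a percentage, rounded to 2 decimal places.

-4.33%

With y = 0.0765:
  t   CF        PV=CF/(1+0.0765)^t    t·PV        t(t+1)·PV
  1       537.50       499.3033       499.3033         998.6066
  2       537.50       463.8210       927.6420       2,782.9260
  3       537.50       430.8602     1,292.5806       5,170.3223
  4       537.50       400.2417     1,600.9668       8,004.8340
  5       537.50       371.7991     1,858.9953      11,153.9721
  6     5,537.50     3,558.1933    21,349.1596     149,444.1175
  Σ                  5,724.2185    27,528.6476     177,554.7783
P = 5,724.2185; D_Mac = 4.80915 yrs; D_mod = 4.46740 yrs; C = 26.76628.
Duration effect: -4.46740 × (+0.01) = -0.044674
Convexity effect: 0.5 × 26.76628 × (0.01)² = +0.0013383
ΔP/P ≈ -0.044674 + 0.0013383 = -0.043336 = -4.3336%.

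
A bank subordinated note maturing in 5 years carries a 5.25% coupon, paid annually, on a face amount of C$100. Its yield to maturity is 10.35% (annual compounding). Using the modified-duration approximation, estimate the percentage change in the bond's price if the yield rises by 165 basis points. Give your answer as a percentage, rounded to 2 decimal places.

Periodic yield y = 0.1035. Modified duration first:
  t   CF        PV=CF/(1+0.1035)^t    t·PV
  1         5.25         4.7576         4.7576
  2         5.25         4.3114         8.6227
  3         5.25         3.9070        11.7210
  4         5.25         3.5405        14.1622
  5       105.25        64.3221       321.6106
  Σ                     80.8386       360.8741
P = 80.8386; D_Mac = 4.46413 yrs; D_mod = 4.46413/(1+0.1035) = 4.04543 yrs.
ΔP/P ≈ -D_mod · Δy = -4.04543 × (+0.0165) = -0.066750 = -6.6750%.

-6.67%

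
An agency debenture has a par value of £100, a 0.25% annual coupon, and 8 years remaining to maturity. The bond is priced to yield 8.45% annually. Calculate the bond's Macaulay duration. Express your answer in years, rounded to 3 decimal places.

7.897 years

Periodic yield y = 0.0845. Discount each cash flow and weight by its year:
  t   CF        PV=CF/(1+0.0845)^t    t·PV
  1         0.25         0.2305         0.2305
  2         0.25         0.2126         0.4251
  3         0.25         0.1960         0.5880
  4         0.25         0.1807         0.7229
  5         0.25         0.1666         0.8332
  6         0.25         0.1537         0.9220
  7         0.25         0.1417         0.9918
  8       100.25        52.3899       419.1195
  Σ                     53.6717       423.8331
Price P = Σ PV = 53.6717.
Macaulay duration = Σ(t·PV) / P = 423.8331 / 53.6717 = 7.89676 years.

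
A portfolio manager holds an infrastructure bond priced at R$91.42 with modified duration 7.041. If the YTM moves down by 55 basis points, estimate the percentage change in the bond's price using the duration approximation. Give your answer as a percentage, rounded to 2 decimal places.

Duration approximation: ΔP/P ≈ -D_mod · Δy = -7.041 × (-0.0055) = +0.0387255.
As a percentage: +3.87255%.

+3.87%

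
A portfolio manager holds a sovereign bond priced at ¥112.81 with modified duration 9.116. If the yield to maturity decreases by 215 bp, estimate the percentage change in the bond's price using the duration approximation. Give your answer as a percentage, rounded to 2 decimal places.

+19.60%

Duration approximation: ΔP/P ≈ -D_mod · Δy = -9.116 × (-0.0215) = +0.195994.
As a percentage: +19.5994%.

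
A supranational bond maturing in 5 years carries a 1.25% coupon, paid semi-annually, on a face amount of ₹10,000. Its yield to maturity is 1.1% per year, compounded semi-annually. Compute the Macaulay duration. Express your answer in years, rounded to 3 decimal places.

4.863 years

Periodic yield y = 0.0055. Discount each cash flow and weight by its period:
  t   CF        PV=CF/(1+0.0055)^t    t·PV
  1        62.50        62.1581        62.1581
  2        62.50        61.8181       123.6363
  3        62.50        61.4800       184.4400
  4        62.50        61.1437       244.5748
  5        62.50        60.8092       304.0462
  6        62.50        60.4766       362.8598
  7        62.50        60.1458       421.0208
  8        62.50        59.8168       478.5347
  9        62.50        59.4896       535.4068
  10   10,062.50     9,525.4422    95,254.4216
  Σ                 10,072.7803    97,971.0989
Price P = Σ PV = 10,072.7803.
Macaulay duration = Σ(t·PV) / P = 97,971.0989 / 10,072.7803 = 9.72632 half-year periods.
In years: 9.72632 / 2 = 4.86316 years.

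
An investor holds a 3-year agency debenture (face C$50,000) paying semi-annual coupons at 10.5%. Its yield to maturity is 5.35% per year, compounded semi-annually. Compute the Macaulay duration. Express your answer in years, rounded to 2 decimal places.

Periodic yield y = 0.02675. Discount each cash flow and weight by its period:
  t   CF        PV=CF/(1+0.02675)^t    t·PV
  1     2,625.00     2,556.6107     2,556.6107
  2     2,625.00     2,490.0031     4,980.0062
  3     2,625.00     2,425.1308     7,275.3925
  4     2,625.00     2,361.9487     9,447.7948
  5     2,625.00     2,300.4127    11,502.0633
  6    52,625.00    44,916.2861   269,497.7167
  Σ                 57,050.3921   305,259.5842
Price P = Σ PV = 57,050.3921.
Macaulay duration = Σ(t·PV) / P = 305,259.5842 / 57,050.3921 = 5.35070 half-year periods.
In years: 5.35070 / 2 = 2.67535 years.

2.68 years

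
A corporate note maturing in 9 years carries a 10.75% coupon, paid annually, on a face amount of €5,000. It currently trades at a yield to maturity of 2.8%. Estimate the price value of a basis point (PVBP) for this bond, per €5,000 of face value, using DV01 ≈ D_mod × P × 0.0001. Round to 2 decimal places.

€5.39

Periodic yield y = 0.028.
  t   CF        PV=CF/(1+0.028)^t    t·PV
  1       537.50       522.8599       522.8599
  2       537.50       508.6186     1,017.2372
  3       537.50       494.7652     1,484.2955
  4       537.50       481.2891     1,925.1563
  5       537.50       468.1800     2,340.9002
  6       537.50       455.4281     2,732.5683
  7       537.50       443.0234     3,101.1638
  8       537.50       430.9566     3,447.6529
  9     5,537.50     4,318.9254    38,870.3290
  Σ                  8,124.0463    55,442.1633
P = 8,124.0463; D_Mac = 6.82445 yrs; D_mod = 6.63857 yrs.
DV01 ≈ 6.63857 × 8,124.0463 × 0.0001 = 5.393207.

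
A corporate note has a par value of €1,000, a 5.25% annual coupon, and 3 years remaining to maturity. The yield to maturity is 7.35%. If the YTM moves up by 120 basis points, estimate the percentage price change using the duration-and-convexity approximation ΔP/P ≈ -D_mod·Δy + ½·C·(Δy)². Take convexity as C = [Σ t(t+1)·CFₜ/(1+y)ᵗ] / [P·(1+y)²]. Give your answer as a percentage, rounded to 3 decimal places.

With y = 0.0735:
  t   CF        PV=CF/(1+0.0735)^t    t·PV        t(t+1)·PV
  1        52.50        48.9054        48.9054          97.8109
  2        52.50        45.5570        91.1140         273.3421
  3     1,052.50       850.7774     2,552.3323      10,209.3291
  Σ                    945.2399     2,692.3517      10,580.4821
P = 945.2399; D_Mac = 2.84833 yrs; D_mod = 2.65331 yrs; C = 9.71313.
Duration effect: -2.65331 × (+0.012) = -0.031840
Convexity effect: 0.5 × 9.71313 × (0.012)² = +0.0006993
ΔP/P ≈ -0.031840 + 0.0006993 = -0.031140 = -3.1140%.

-3.114%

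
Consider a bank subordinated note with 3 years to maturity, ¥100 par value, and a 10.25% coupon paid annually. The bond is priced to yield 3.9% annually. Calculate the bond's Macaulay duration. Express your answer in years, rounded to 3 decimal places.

2.752 years

Periodic yield y = 0.039. Discount each cash flow and weight by its year:
  t   CF        PV=CF/(1+0.039)^t    t·PV
  1        10.25         9.8653         9.8653
  2        10.25         9.4950        18.9899
  3       110.25        98.2951       294.8854
  Σ                    117.6553       323.7405
Price P = Σ PV = 117.6553.
Macaulay duration = Σ(t·PV) / P = 323.7405 / 117.6553 = 2.75160 years.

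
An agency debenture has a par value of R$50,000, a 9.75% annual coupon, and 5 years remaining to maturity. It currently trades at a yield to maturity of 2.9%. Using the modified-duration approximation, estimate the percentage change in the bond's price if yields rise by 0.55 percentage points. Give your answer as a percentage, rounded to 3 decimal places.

-2.298%

Periodic yield y = 0.029. Modified duration first:
  t   CF        PV=CF/(1+0.029)^t    t·PV
  1     4,875.00     4,737.6093     4,737.6093
  2     4,875.00     4,604.0907     9,208.1814
  3     4,875.00     4,474.3350    13,423.0050
  4     4,875.00     4,348.2361    17,392.9445
  5    54,875.00    47,566.1126   237,830.5629
  Σ                 65,730.3837   282,592.3031
P = 65,730.3837; D_Mac = 4.29926 yrs; D_mod = 4.29926/(1+0.029) = 4.17810 yrs.
ΔP/P ≈ -D_mod · Δy = -4.17810 × (+0.0055) = -0.022980 = -2.2980%.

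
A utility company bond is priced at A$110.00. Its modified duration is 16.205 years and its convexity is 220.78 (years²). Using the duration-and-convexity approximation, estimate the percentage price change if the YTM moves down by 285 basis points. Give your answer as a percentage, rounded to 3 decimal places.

+55.151%

Duration effect: -D_mod·Δy = -16.205 × (-0.0285) = +0.4618425
Convexity effect: ½·C·(Δy)² = 0.5 × 220.78 × (-0.0285)² = +0.0896642775
ΔP/P ≈ +0.4618425 + 0.0896642775 = +0.5515067775
= +55.15067775%.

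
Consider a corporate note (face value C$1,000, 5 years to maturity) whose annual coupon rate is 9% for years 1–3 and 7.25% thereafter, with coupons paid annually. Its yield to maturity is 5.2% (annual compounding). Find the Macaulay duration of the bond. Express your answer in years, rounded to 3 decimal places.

4.296 years

Periodic yield y = 0.052. Discount each cash flow and weight by its year:
  t   CF        PV=CF/(1+0.052)^t    t·PV
  1        90.00        85.5513        85.5513
  2        90.00        81.3226       162.6451
  3        90.00        77.3028       231.9084
  4        72.50        59.1936       236.7746
  5     1,072.50       832.3742     4,161.8709
  Σ                  1,135.7445     4,878.7504
Price P = Σ PV = 1,135.7445.
Macaulay duration = Σ(t·PV) / P = 4,878.7504 / 1,135.7445 = 4.29564 years.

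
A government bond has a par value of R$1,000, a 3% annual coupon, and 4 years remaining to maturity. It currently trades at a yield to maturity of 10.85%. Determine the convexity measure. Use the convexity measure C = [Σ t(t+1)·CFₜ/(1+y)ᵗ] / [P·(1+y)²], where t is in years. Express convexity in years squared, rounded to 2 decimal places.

With y = 0.1085:
  t   CF        PV=CF/(1+0.1085)^t    t·PV        t(t+1)·PV
  1        30.00        27.0636        27.0636          54.1272
  2        30.00        24.4146        48.8292         146.4877
  3        30.00        22.0249        66.0747         264.2989
  4     1,030.00       682.1729     2,728.6914      13,643.4571
  Σ                    755.6760     2,870.6590      14,108.3709
P = 755.6760.
Convexity = Σ t(t+1)·PV / [P·(1+y)²] = 14,108.3709 / (755.6760 × 1.228772) = 15.19392.

15.19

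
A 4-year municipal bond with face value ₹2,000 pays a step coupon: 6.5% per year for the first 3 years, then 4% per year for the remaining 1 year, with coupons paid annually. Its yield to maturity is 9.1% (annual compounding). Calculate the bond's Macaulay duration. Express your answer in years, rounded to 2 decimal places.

Periodic yield y = 0.091. Discount each cash flow and weight by its year:
  t   CF        PV=CF/(1+0.091)^t    t·PV
  1       130.00       119.1567       119.1567
  2       130.00       109.2179       218.4358
  3       130.00       100.1081       300.3242
  4     2,080.00     1,468.1294     5,872.5176
  Σ                  1,796.6121     6,510.4343
Price P = Σ PV = 1,796.6121.
Macaulay duration = Σ(t·PV) / P = 6,510.4343 / 1,796.6121 = 3.62373 years.

3.62 years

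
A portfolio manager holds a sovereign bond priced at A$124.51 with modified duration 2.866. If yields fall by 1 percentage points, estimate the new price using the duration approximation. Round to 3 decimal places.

Duration approximation: ΔP/P ≈ -D_mod · Δy = -2.866 × (-0.01) = +0.028660.
New price ≈ 124.51 × (1 + 0.028660) = 128.0784566.

A$128.078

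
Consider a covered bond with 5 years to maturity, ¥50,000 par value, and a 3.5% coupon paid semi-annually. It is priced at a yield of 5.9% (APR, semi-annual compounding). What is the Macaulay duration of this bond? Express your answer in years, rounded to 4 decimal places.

Periodic yield y = 0.0295. Discount each cash flow and weight by its period:
  t   CF        PV=CF/(1+0.0295)^t    t·PV
  1       875.00       849.9271       849.9271
  2       875.00       825.5728     1,651.1455
  3       875.00       801.9162     2,405.7487
  4       875.00       778.9376     3,115.7503
  5       875.00       756.6174     3,783.0868
  6       875.00       734.9367     4,409.6203
  7       875.00       713.8773     4,997.1414
  8       875.00       693.4214     5,547.3713
  9       875.00       673.5516     6,061.9647
  10   50,875.00    38,040.0354   380,400.3542
  Σ                 44,868.7936   413,222.1103
Price P = Σ PV = 44,868.7936.
Macaulay duration = Σ(t·PV) / P = 413,222.1103 / 44,868.7936 = 9.20957 half-year periods.
In years: 9.20957 / 2 = 4.60478 years.

4.6048 years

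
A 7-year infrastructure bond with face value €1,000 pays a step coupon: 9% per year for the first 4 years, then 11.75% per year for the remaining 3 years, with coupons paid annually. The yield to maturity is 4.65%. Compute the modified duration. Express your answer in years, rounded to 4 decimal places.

5.4252 years

Periodic yield y = 0.0465. First find Macaulay duration:
  t   CF        PV=CF/(1+0.0465)^t    t·PV
  1        90.00        86.0010        86.0010
  2        90.00        82.1796       164.3592
  3        90.00        78.5280       235.5841
  4        90.00        75.0387       300.1550
  5       117.50        93.6142       468.0710
  6       117.50        89.4546       536.7273
  7     1,117.50       812.9670     5,690.7688
  Σ                  1,317.7831     7,481.6664
P = 1,317.7831; Macaulay duration = 7,481.6664 / 1,317.7831 = 5.67746 years.
Modified duration = D_Mac / (1 + y) = 5.67746 / 1.0465 = 5.42519 years.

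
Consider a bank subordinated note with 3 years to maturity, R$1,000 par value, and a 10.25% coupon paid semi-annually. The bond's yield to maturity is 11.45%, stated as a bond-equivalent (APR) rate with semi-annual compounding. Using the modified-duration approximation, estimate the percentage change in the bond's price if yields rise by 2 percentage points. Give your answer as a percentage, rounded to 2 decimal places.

Periodic yield y = 0.05725. Modified duration first:
  t   CF        PV=CF/(1+0.05725)^t    t·PV
  1        51.25        48.4748        48.4748
  2        51.25        45.8499        91.6998
  3        51.25        43.3671       130.1014
  4        51.25        41.0188       164.0753
  5        51.25        38.7976       193.9882
  6     1,051.25       752.7311     4,516.3865
  Σ                    970.2394     5,144.7260
P = 970.2394; D_Mac = 5.30253 half-year periods = 2.65127 yrs; D_mod = 2.65127/(1+0.05725) = 2.50770 yrs.
ΔP/P ≈ -D_mod · Δy = -2.50770 × (+0.02) = -0.050154 = -5.0154%.

-5.02%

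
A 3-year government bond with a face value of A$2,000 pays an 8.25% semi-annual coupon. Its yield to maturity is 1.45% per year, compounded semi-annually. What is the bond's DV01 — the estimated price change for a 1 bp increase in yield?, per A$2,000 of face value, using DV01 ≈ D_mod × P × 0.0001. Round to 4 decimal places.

A$0.6538

Periodic yield y = 0.00725.
  t   CF        PV=CF/(1+0.00725)^t    t·PV
  1        82.50        81.9062        81.9062
  2        82.50        81.3166       162.6333
  3        82.50        80.7313       242.1940
  4        82.50        80.1502       320.6010
  5        82.50        79.5733       397.8667
  6     2,082.50     1,994.1662    11,964.9973
  Σ                  2,397.8439    13,170.1984
P = 2,397.8439; D_Mac = 5.49252 half-year periods = 2.74626 yrs; D_mod = 2.72649 yrs.
DV01 ≈ 2.72649 × 2,397.8439 × 0.0001 = 0.653770.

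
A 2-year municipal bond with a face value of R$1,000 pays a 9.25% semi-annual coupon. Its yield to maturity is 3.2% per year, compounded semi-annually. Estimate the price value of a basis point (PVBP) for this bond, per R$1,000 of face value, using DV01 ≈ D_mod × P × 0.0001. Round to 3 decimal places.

Periodic yield y = 0.016.
  t   CF        PV=CF/(1+0.016)^t    t·PV
  1        46.25        45.5217        45.5217
  2        46.25        44.8048        89.6096
  3        46.25        44.0992       132.2976
  4     1,046.25       981.8850     3,927.5401
  Σ                  1,116.3107     4,194.9689
P = 1,116.3107; D_Mac = 3.75789 half-year periods = 1.87894 yrs; D_mod = 1.84935 yrs.
DV01 ≈ 1.84935 × 1,116.3107 × 0.0001 = 0.206445.

R$0.206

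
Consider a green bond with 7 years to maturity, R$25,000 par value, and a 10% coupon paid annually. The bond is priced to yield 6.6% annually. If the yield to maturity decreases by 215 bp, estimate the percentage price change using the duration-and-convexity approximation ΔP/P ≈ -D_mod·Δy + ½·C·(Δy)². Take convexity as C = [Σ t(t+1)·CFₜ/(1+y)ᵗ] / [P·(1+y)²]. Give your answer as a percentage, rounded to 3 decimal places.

With y = 0.066:
  t   CF        PV=CF/(1+0.066)^t    t·PV        t(t+1)·PV
  1     2,500.00     2,345.2158     2,345.2158       4,690.4315
  2     2,500.00     2,200.0148     4,400.0296      13,200.0887
  3     2,500.00     2,063.8037     6,191.4112      24,765.6448
  4     2,500.00     1,936.0260     7,744.1041      38,720.5204
  5     2,500.00     1,816.1595     9,080.7975      54,484.7848
  6     2,500.00     1,703.7143    10,222.2861      71,556.0026
  7    27,500.00    17,580.5420   123,063.7943     984,510.3542
  Σ                 29,645.4762   163,047.6384   1,191,927.8270
P = 29,645.4762; D_Mac = 5.49992 yrs; D_mod = 5.15940 yrs; C = 35.38157.
Duration effect: -5.15940 × (-0.0215) = +0.110927
Convexity effect: 0.5 × 35.38157 × (-0.0215)² = +0.0081776
ΔP/P ≈ +0.110927 + 0.0081776 = +0.119105 = +11.9105%.

+11.910%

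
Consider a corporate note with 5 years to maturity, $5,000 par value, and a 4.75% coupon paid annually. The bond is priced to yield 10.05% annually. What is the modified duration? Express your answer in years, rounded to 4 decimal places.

4.0955 years

Periodic yield y = 0.1005. First find Macaulay duration:
  t   CF        PV=CF/(1+0.1005)^t    t·PV
  1       237.50       215.8110       215.8110
  2       237.50       196.1027       392.2054
  3       237.50       178.1942       534.5825
  4       237.50       161.9211       647.6844
  5     5,237.50     3,244.6944    16,223.4721
  Σ                  3,996.7233    18,013.7553
P = 3,996.7233; Macaulay duration = 18,013.7553 / 3,996.7233 = 4.50713 years.
Modified duration = D_Mac / (1 + y) = 4.50713 / 1.1005 = 4.09553 years.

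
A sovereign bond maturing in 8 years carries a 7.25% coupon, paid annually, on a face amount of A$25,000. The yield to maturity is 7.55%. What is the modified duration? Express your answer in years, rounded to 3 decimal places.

5.882 years

Periodic yield y = 0.0755. First find Macaulay duration:
  t   CF        PV=CF/(1+0.0755)^t    t·PV
  1     1,812.50     1,685.2627     1,685.2627
  2     1,812.50     1,566.9574     3,133.9148
  3     1,812.50     1,456.9571     4,370.8714
  4     1,812.50     1,354.6789     5,418.7155
  5     1,812.50     1,259.5805     6,297.9027
  6     1,812.50     1,171.1581     7,026.9486
  7     1,812.50     1,088.9429     7,622.6004
  8    26,812.50    14,978.0057   119,824.0457
  Σ                 24,561.5433   155,380.2616
P = 24,561.5433; Macaulay duration = 155,380.2616 / 24,561.5433 = 6.32616 years.
Modified duration = D_Mac / (1 + y) = 6.32616 / 1.0755 = 5.88206 years.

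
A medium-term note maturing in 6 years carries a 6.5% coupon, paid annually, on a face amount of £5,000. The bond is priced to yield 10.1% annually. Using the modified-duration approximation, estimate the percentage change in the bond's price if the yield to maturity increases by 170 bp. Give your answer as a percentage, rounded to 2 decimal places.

Periodic yield y = 0.101. Modified duration first:
  t   CF        PV=CF/(1+0.101)^t    t·PV
  1       325.00       295.1862       295.1862
  2       325.00       268.1074       536.2147
  3       325.00       243.5126       730.5377
  4       325.00       221.1740       884.6960
  5       325.00       200.8847     1,004.4233
  6     5,325.00     2,989.4803    17,936.8819
  Σ                  4,218.3451    21,387.9398
P = 4,218.3451; D_Mac = 5.07022 yrs; D_mod = 5.07022/(1+0.101) = 4.60510 yrs.
ΔP/P ≈ -D_mod · Δy = -4.60510 × (+0.017) = -0.078287 = -7.8287%.

-7.83%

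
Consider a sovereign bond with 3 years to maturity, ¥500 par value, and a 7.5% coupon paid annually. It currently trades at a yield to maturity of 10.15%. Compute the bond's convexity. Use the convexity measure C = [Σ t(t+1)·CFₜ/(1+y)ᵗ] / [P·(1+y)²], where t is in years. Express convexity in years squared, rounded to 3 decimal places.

8.963

With y = 0.1015:
  t   CF        PV=CF/(1+0.1015)^t    t·PV        t(t+1)·PV
  1        37.50        34.0445        34.0445          68.0890
  2        37.50        30.9074        61.8148         185.4443
  3       537.50       402.1842     1,206.5525       4,826.2099
  Σ                    467.1360     1,302.4117       5,079.7432
P = 467.1360.
Convexity = Σ t(t+1)·PV / [P·(1+y)²] = 5,079.7432 / (467.1360 × 1.213302) = 8.96250.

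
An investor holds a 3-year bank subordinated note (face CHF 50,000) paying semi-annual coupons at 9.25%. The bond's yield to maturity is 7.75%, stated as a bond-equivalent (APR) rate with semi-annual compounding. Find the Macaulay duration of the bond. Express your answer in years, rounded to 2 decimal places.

2.69 years

Periodic yield y = 0.03875. Discount each cash flow and weight by its period:
  t   CF        PV=CF/(1+0.03875)^t    t·PV
  1     2,312.50     2,226.2335     2,226.2335
  2     2,312.50     2,143.1850     4,286.3701
  3     2,312.50     2,063.2347     6,189.7041
  4     2,312.50     1,986.2668     7,945.0674
  5     2,312.50     1,912.1703     9,560.8513
  6    52,312.50    41,642.7359   249,856.4154
  Σ                 51,973.8262   280,064.6416
Price P = Σ PV = 51,973.8262.
Macaulay duration = Σ(t·PV) / P = 280,064.6416 / 51,973.8262 = 5.38857 half-year periods.
In years: 5.38857 / 2 = 2.69429 years.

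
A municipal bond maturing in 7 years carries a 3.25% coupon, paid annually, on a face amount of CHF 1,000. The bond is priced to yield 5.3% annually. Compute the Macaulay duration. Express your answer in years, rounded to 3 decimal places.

6.324 years

Periodic yield y = 0.053. Discount each cash flow and weight by its year:
  t   CF        PV=CF/(1+0.053)^t    t·PV
  1        32.50        30.8642        30.8642
  2        32.50        29.3107        58.6215
  3        32.50        27.8355        83.5064
  4        32.50        26.4344       105.7377
  5        32.50        25.1039       125.5196
  6        32.50        23.8404       143.0423
  7     1,032.50       719.2692     5,034.8844
  Σ                    882.6583     5,582.1759
Price P = Σ PV = 882.6583.
Macaulay duration = Σ(t·PV) / P = 5,582.1759 / 882.6583 = 6.32428 years.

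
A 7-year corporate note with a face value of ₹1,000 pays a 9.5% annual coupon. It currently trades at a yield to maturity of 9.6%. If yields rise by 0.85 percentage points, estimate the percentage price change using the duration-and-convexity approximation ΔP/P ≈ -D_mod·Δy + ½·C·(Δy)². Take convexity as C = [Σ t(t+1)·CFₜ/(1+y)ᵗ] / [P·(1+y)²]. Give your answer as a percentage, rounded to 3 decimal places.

With y = 0.096:
  t   CF        PV=CF/(1+0.096)^t    t·PV        t(t+1)·PV
  1        95.00        86.6788        86.6788         173.3577
  2        95.00        79.0865       158.1731         474.5192
  3        95.00        72.1592       216.4777         865.9109
  4        95.00        65.8387       263.3549       1,316.7744
  5        95.00        60.0718       300.3591       1,802.1548
  6        95.00        54.8101       328.8604       2,302.0225
  7     1,095.00       576.4216     4,034.9511      32,279.6091
  Σ                    995.0668     5,388.8551      39,214.3486
P = 995.0668; D_Mac = 5.41557 yrs; D_mod = 4.94121 yrs; C = 32.80739.
Duration effect: -4.94121 × (+0.0085) = -0.042000
Convexity effect: 0.5 × 32.80739 × (0.0085)² = +0.0011852
ΔP/P ≈ -0.042000 + 0.0011852 = -0.040815 = -4.0815%.

-4.082%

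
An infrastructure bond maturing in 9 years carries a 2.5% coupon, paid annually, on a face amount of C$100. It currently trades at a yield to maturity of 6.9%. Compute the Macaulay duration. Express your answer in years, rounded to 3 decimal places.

7.980 years

Periodic yield y = 0.069. Discount each cash flow and weight by its year:
  t   CF        PV=CF/(1+0.069)^t    t·PV
  1         2.50         2.3386         2.3386
  2         2.50         2.1877         4.3754
  3         2.50         2.0465         6.1394
  4         2.50         1.9144         7.6575
  5         2.50         1.7908         8.9541
  6         2.50         1.6752        10.0514
  7         2.50         1.5671        10.9697
  8         2.50         1.4659        11.7276
  9       102.50        56.2244       506.0192
  Σ                     71.2106       568.2329
Price P = Σ PV = 71.2106.
Macaulay duration = Σ(t·PV) / P = 568.2329 / 71.2106 = 7.97961 years.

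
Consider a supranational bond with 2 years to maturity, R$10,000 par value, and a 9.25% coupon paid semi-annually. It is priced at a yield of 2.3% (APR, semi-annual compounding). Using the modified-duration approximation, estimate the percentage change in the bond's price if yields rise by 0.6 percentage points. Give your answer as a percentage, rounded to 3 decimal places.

Periodic yield y = 0.0115. Modified duration first:
  t   CF        PV=CF/(1+0.0115)^t    t·PV
  1       462.50       457.2417       457.2417
  2       462.50       452.0432       904.0864
  3       462.50       446.9038     1,340.7115
  4    10,462.50     9,994.7497    39,978.9988
  Σ                 11,350.9385    42,681.0385
P = 11,350.9385; D_Mac = 3.76013 half-year periods = 1.88007 yrs; D_mod = 1.88007/(1+0.0115) = 1.85869 yrs.
ΔP/P ≈ -D_mod · Δy = -1.85869 × (+0.006) = -0.011152 = -1.1152%.

-1.115%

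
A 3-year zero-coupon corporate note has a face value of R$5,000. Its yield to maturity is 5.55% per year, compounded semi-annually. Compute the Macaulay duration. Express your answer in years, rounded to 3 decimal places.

3.000 years

A zero-coupon bond has a single cash flow at maturity, so its Macaulay duration equals its maturity: 3 years.
(Equivalently: 6 semi-annual periods ÷ 2 = 3 years.)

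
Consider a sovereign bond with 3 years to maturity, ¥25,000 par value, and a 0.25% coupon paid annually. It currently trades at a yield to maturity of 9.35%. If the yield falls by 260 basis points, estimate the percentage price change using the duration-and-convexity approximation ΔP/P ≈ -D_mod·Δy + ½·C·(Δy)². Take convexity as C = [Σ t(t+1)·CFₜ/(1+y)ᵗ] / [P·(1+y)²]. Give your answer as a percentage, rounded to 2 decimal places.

With y = 0.0935:
  t   CF        PV=CF/(1+0.0935)^t    t·PV        t(t+1)·PV
  1        62.50        57.1559        57.1559         114.3118
  2        62.50        52.2688       104.5376         313.6127
  3    25,062.50    19,167.6128    57,502.8384     230,011.3537
  Σ                 19,277.0375    57,664.5319     230,439.2782
P = 19,277.0375; D_Mac = 2.99136 yrs; D_mod = 2.73558 yrs; C = 9.99721.
Duration effect: -2.73558 × (-0.026) = +0.071125
Convexity effect: 0.5 × 9.99721 × (-0.026)² = +0.0033791
ΔP/P ≈ +0.071125 + 0.0033791 = +0.074504 = +7.4504%.

+7.45%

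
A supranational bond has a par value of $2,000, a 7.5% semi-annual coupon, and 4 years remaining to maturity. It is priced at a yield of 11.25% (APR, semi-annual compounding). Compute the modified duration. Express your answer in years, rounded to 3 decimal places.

Periodic yield y = 0.05625. First find Macaulay duration:
  t   CF        PV=CF/(1+0.05625)^t    t·PV
  1        75.00        71.0059        71.0059
  2        75.00        67.2245       134.4491
  3        75.00        63.6445       190.9336
  4        75.00        60.2552       241.0207
  5        75.00        57.0463       285.2316
  6        75.00        54.0084       324.0501
  7        75.00        51.1322       357.9252
  8     2,075.00     1,339.3199    10,714.5593
  Σ                  1,763.6369    12,319.1755
P = 1,763.6369; Macaulay duration = 12,319.1755 / 1,763.6369 = 6.98510 half-year periods = 3.49255 years.
Modified duration = D_Mac / (1 + y) = 3.49255 / 1.05625 = 3.30655 years.

3.307 years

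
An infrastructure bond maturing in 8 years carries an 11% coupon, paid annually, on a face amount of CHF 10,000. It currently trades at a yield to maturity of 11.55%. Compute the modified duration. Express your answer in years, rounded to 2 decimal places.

Periodic yield y = 0.1155. First find Macaulay duration:
  t   CF        PV=CF/(1+0.1155)^t    t·PV
  1     1,100.00       986.1049       986.1049
  2     1,100.00       884.0026     1,768.0052
  3     1,100.00       792.4721     2,377.4162
  4     1,100.00       710.4187     2,841.6748
  5     1,100.00       636.8612     3,184.3062
  6     1,100.00       570.9200     3,425.5198
  7     1,100.00       511.8063     3,582.6444
  8    11,100.00     4,629.8443    37,038.7540
  Σ                  9,722.4300    55,204.4255
P = 9,722.4300; Macaulay duration = 55,204.4255 / 9,722.4300 = 5.67805 years.
Modified duration = D_Mac / (1 + y) = 5.67805 / 1.1155 = 5.09014 years.

5.09 years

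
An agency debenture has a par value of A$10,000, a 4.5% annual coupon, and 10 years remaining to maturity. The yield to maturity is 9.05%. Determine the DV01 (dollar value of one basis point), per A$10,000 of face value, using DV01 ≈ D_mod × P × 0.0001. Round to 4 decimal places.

Periodic yield y = 0.0905.
  t   CF        PV=CF/(1+0.0905)^t    t·PV
  1       450.00       412.6547       412.6547
  2       450.00       378.4088       756.8175
  3       450.00       347.0048     1,041.0145
  4       450.00       318.2071     1,272.8283
  5       450.00       291.7992     1,458.9962
  6       450.00       267.5830     1,605.4979
  7       450.00       245.3764     1,717.6349
  8       450.00       225.0128     1,800.1021
  9       450.00       206.3391     1,857.0517
  10   10,450.00     4,393.9953    43,939.9533
  Σ                  7,086.3812    55,862.5512
P = 7,086.3812; D_Mac = 7.88309 yrs; D_mod = 7.22887 yrs.
DV01 ≈ 7.22887 × 7,086.3812 × 0.0001 = 5.122655.

A$5.1227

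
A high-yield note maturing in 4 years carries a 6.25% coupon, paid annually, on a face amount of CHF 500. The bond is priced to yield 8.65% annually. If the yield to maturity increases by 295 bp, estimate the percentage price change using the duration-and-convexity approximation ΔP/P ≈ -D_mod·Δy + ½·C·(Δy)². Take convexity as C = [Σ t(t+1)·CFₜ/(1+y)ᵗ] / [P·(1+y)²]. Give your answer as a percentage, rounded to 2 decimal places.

With y = 0.0865:
  t   CF        PV=CF/(1+0.0865)^t    t·PV        t(t+1)·PV
  1        31.25        28.7621        28.7621          57.5242
  2        31.25        26.4722        52.9445         158.8334
  3        31.25        24.3647        73.0941         292.3762
  4       531.25       381.2238     1,524.8953       7,624.4763
  Σ                    460.8228     1,679.6959       8,133.2100
P = 460.8228; D_Mac = 3.64499 yrs; D_mod = 3.35480 yrs; C = 14.95094.
Duration effect: -3.35480 × (+0.0295) = -0.098967
Convexity effect: 0.5 × 14.95094 × (0.0295)² = +0.0065055
ΔP/P ≈ -0.098967 + 0.0065055 = -0.092461 = -9.2461%.

-9.25%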